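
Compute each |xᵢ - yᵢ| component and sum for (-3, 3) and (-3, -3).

Σ|x_i - y_i| = |-3 - (-3)| + |3 - (-3)| = 0 + 6 = 6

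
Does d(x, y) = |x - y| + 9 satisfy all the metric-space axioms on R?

No. d fails identity of indiscernibles (specifically d(x,x) = 0): d(-4, -4) = |-4 - (-4)| + 9 = 0 + 9 = 9 ≠ 0.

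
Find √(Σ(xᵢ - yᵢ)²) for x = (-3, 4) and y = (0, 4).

√(Σ(x_i - y_i)²) = √((-3 - 0)² + (4 - 4)²)
= √((-3)² + 0²) = √(9 + 0) = √9 = 3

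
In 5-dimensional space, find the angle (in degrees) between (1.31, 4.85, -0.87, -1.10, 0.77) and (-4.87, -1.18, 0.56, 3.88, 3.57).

With u = (1.31, 4.85, -0.87, -1.10, 0.77), v = (-4.87, -1.18, 0.56, 3.88, 3.57):
u·v = 1.31·(-4.87) + 4.85·(-1.18) + (-0.87)·0.56 + (-1.1)·3.88 + 0.77·3.57 = (-6.3797) + (-5.723) + (-0.4872) + (-4.268) + 2.7489 = -14.109.
|u| = √(1.31² + 4.85² + (-0.87)² + (-1.1)² + 0.77²) = √(1.7161 + 23.5225 + 0.7569 + 1.21 + 0.5929) = √27.7984, |v| = √((-4.87)² + (-1.18)² + 0.56² + 3.88² + 3.57²) = √(23.7169 + 1.3924 + 0.3136 + 15.0544 + 12.7449) = √53.2222.
cos θ = (u·v)/(|u||v|) = -14.109/(√27.7984·√53.2222) ≈ -0.366809
θ = arccos(-0.366809) ≈ 111.52°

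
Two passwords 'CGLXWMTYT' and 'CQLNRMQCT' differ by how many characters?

Differing positions: 2, 4, 5, 7, 8. Hamming distance = 5.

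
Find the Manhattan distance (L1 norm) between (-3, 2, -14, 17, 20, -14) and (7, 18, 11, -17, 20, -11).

Σ|x_i - y_i| = |-3 - 7| + |2 - 18| + |-14 - 11| + |17 - (-17)| + |20 - 20| + |-14 - (-11)| = 10 + 16 + 25 + 34 + 0 + 3 = 88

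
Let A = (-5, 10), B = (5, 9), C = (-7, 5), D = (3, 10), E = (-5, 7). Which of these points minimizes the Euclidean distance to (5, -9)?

Distances: d(A) ≈ 21.4709, d(B) = 18, d(C) ≈ 18.4391, d(D) ≈ 19.105, d(E) ≈ 18.868. Nearest: B = (5, 9) with distance 18.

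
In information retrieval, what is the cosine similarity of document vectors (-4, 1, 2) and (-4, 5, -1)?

With u = (-4, 1, 2), v = (-4, 5, -1):
u·v = (-4)·(-4) + 1·5 + 2·(-1) = 16 + 5 + (-2) = 19.
|u| = √((-4)² + 1² + 2²) = √21, |v| = √((-4)² + 5² + (-1)²) = √42, so |u||v| = √(21·42) = √882.
cos θ = (u·v)/(|u||v|) = 19/√882 ≈ 0.6398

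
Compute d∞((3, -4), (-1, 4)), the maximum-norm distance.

max(|x_i - y_i|) = max(|3 - (-1)|, |-4 - 4|) = max(4, 8) = 8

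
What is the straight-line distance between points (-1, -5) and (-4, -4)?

√(Σ(x_i - y_i)²) = √((-1 - (-4))² + (-5 - (-4))²)
= √(3² + (-1)²) = √(9 + 1) = √10 ≈ 3.1623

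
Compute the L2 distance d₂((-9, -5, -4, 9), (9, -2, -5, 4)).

√(Σ(x_i - y_i)²) = √((-9 - 9)² + (-5 - (-2))² + (-4 - (-5))² + (9 - 4)²)
= √((-18)² + (-3)² + 1² + 5²) = √(324 + 9 + 1 + 25) = √359 ≈ 18.9473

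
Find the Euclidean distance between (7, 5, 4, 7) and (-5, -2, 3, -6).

√(Σ(x_i - y_i)²) = √((7 - (-5))² + (5 - (-2))² + (4 - 3)² + (7 - (-6))²)
= √(12² + 7² + 1² + 13²) = √(144 + 49 + 1 + 169) = √363 ≈ 19.0526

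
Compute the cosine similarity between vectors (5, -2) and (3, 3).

With u = (5, -2), v = (3, 3):
u·v = 5·3 + (-2)·3 = 15 + (-6) = 9.
|u| = √(5² + (-2)²) = √29, |v| = √(3² + 3²) = √18, so |u||v| = √(29·18) = √522.
cos θ = (u·v)/(|u||v|) = 9/√522 ≈ 0.3939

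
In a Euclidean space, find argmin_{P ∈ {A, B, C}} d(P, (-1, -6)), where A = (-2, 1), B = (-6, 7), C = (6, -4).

Distances: d(A) ≈ 7.0711, d(B) ≈ 13.9284, d(C) ≈ 7.2801. Nearest: A = (-2, 1) with distance 7.0711.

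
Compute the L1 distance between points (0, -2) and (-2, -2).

Σ|x_i - y_i| = |0 - (-2)| + |-2 - (-2)| = 2 + 0 = 2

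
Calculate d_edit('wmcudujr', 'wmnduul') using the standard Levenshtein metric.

Let D[i][j] be the edit distance between the first i characters of 'wmcudujr' and the first j characters of 'wmnduul', with D[i][0] = i, D[0][j] = j, and D[i][j] = D[i-1][j-1] if the characters match, else 1 + min(D[i-1][j], D[i][j-1], D[i-1][j-1]). Filling the table (rows: prefixes of 'wmcudujr', columns: prefixes of 'wmnduul'):
     ε  w  m  n  d  u  u  l
  ε  0  1  2  3  4  5  6  7
  w  1  0  1  2  3  4  5  6
  m  2  1  0  1  2  3  4  5
  c  3  2  1  1  2  3  4  5
  u  4  3  2  2  2  2  3  4
  d  5  4  3  3  2  3  3  4
  u  6  5  4  4  3  2  3  4
  j  7  6  5  5  4  3  3  4
  r  8  7  6  6  5  4  4  4
The bottom-right entry gives D[8][7] = 4, so no sequence of fewer than 4 edits works. Backtracking through the table gives one optimal edit sequence (4 edits):
  wmcudujr → wmudujr (del c @3)
  wmudujr → wmndujr (sub u→n @3)
  wmndujr → wmnduur (sub j→u @6)
  wmnduur → wmnduul (sub r→l @7)
Edit distance = 4.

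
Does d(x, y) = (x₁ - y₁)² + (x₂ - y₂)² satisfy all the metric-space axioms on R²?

No. The squared Euclidean distance fails the triangle inequality. Counterexample: x = (0, 0), y = (5, 1), z = (10, 2). d(x,z) = 10² + 2² = 104, but d(x,y) + d(y,z) = (5² + 1²) + (5² + 1²) = 26 + 26 = 52. Since 104 > 52, the triangle inequality is violated. (Note: √d, the ordinary Euclidean distance, IS a metric.)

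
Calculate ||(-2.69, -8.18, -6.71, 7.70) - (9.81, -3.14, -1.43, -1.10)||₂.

√(Σ(x_i - y_i)²) = √((-2.69 - 9.81)² + (-8.18 - (-3.14))² + (-6.71 - (-1.43))² + (7.7 - (-1.1))²)
= √((-12.5)² + (-5.04)² + (-5.28)² + 8.8²) = √(156.25 + 25.4016 + 27.8784 + 77.44) = √286.97 ≈ 16.9402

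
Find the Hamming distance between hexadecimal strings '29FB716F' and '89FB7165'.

Differing positions: 1, 8. Hamming distance = 2.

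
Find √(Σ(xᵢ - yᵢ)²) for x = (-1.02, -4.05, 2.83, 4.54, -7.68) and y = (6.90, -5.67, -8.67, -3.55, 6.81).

√(Σ(x_i - y_i)²) = √((-1.02 - 6.9)² + (-4.05 - (-5.67))² + (2.83 - (-8.67))² + (4.54 - (-3.55))² + (-7.68 - 6.81)²)
= √((-7.92)² + 1.62² + 11.5² + 8.09² + (-14.49)²) = √(62.7264 + 2.6244 + 132.25 + 65.4481 + 209.9601) = √473.009 ≈ 21.7488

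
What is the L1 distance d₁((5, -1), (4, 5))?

Σ|x_i - y_i| = |5 - 4| + |-1 - 5| = 1 + 6 = 7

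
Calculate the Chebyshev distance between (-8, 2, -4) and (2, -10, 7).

max(|x_i - y_i|) = max(|-8 - 2|, |2 - (-10)|, |-4 - 7|) = max(10, 12, 11) = 12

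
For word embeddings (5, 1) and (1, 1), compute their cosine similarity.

With u = (5, 1), v = (1, 1):
u·v = 5·1 + 1·1 = 5 + 1 = 6.
|u| = √(5² + 1²) = √26, |v| = √(1² + 1²) = √2, so |u||v| = √(26·2) = √52.
cos θ = (u·v)/(|u||v|) = 6/√52 ≈ 0.8321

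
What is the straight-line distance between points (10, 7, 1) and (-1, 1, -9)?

√(Σ(x_i - y_i)²) = √((10 - (-1))² + (7 - 1)² + (1 - (-9))²)
= √(11² + 6² + 10²) = √(121 + 36 + 100) = √257 ≈ 16.0312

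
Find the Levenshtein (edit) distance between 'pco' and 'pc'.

Let D[i][j] be the edit distance between the first i characters of 'pco' and the first j characters of 'pc', with D[i][0] = i, D[0][j] = j, and D[i][j] = D[i-1][j-1] if the characters match, else 1 + min(D[i-1][j], D[i][j-1], D[i-1][j-1]). Filling the table (rows: prefixes of 'pco', columns: prefixes of 'pc'):
     ε  p  c
  ε  0  1  2
  p  1  0  1
  c  2  1  0
  o  3  2  1
The bottom-right entry gives D[3][2] = 1, so no sequence of fewer than 1 edit works. Backtracking through the table gives one optimal edit sequence (1 edit):
  pco → pc (del o @3)
Edit distance = 1.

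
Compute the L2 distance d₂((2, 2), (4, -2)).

√(Σ(x_i - y_i)²) = √((2 - 4)² + (2 - (-2))²)
= √((-2)² + 4²) = √(4 + 16) = √20 ≈ 4.4721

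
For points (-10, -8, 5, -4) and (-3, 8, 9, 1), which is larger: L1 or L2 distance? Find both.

L1 = |-10 - (-3)| + |-8 - 8| + |5 - 9| + |-4 - 1| = 7 + 16 + 4 + 5 = 32
L2 = √(7² + 16² + 4² + 5²) = √346 ≈ 18.6011
L1 ≥ L2 always (equality iff movement is along one axis); L1 > L2 here.
Ratio L1/L2 = 32/√346 ≈ 1.7203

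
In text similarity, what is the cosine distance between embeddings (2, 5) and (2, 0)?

With u = (2, 5), v = (2, 0):
u·v = 2·2 + 5·0 = 4 + 0 = 4.
|u| = √(2² + 5²) = √29, |v| = √(2² + 0²) = √4, so |u||v| = √(29·4) = √116.
cos θ = (u·v)/(|u||v|) = 4/√116 ≈ 0.3714
Cosine distance = 1 - cos θ ≈ 1 - 0.3714 = 0.6286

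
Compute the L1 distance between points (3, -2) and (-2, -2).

Σ|x_i - y_i| = |3 - (-2)| + |-2 - (-2)| = 5 + 0 = 5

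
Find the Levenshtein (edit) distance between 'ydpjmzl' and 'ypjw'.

Let D[i][j] be the edit distance between the first i characters of 'ydpjmzl' and the first j characters of 'ypjw', with D[i][0] = i, D[0][j] = j, and D[i][j] = D[i-1][j-1] if the characters match, else 1 + min(D[i-1][j], D[i][j-1], D[i-1][j-1]). Filling the table (rows: prefixes of 'ydpjmzl', columns: prefixes of 'ypjw'):
     ε  y  p  j  w
  ε  0  1  2  3  4
  y  1  0  1  2  3
  d  2  1  1  2  3
  p  3  2  1  2  3
  j  4  3  2  1  2
  m  5  4  3  2  2
  z  6  5  4  3  3
  l  7  6  5  4  4
The bottom-right entry gives D[7][4] = 4, so no sequence of fewer than 4 edits works. Backtracking through the table gives one optimal edit sequence (4 edits):
  ydpjmzl → ypjmzl (del d @2)
  ypjmzl → ypjzl (del m @4)
  ypjzl → ypjl (del z @4)
  ypjl → ypjw (sub l→w @4)
Edit distance = 4.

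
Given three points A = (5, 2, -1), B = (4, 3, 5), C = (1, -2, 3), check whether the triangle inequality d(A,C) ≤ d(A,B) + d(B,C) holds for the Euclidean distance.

d(A,B) = √(1² + 1² + 6²) = √38 ≈ 6.1644, d(B,C) = √(3² + 5² + 2²) = √38 ≈ 6.1644, d(A,C) = √(4² + 4² + 4²) = √48 ≈ 6.9282.
d(A,C) ≈ 6.9282 ≤ 6.1644 + 6.1644 = 12.3288. Triangle inequality is satisfied.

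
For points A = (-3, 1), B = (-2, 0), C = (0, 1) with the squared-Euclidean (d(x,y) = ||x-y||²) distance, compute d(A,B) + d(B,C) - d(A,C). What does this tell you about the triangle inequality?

d(A,B) = 1² + 1² = 2, d(B,C) = 2² + 1² = 5, d(A,C) = 3² + 0² = 9.
d(A,B) + d(B,C) - d(A,C) = 2 + 5 - 9 = 7 - 9 = -2. This is < 0, so the triangle inequality FAILS for these points (squared-Euclidean is not a metric).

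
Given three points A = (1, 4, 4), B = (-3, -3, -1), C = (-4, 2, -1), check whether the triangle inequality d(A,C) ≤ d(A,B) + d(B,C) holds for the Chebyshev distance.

d(A,B) = max(4, 7, 5) = 7, d(B,C) = max(1, 5, 0) = 5, d(A,C) = max(5, 2, 5) = 5.
d(A,C) = 5 ≤ 7 + 5 = 12. Triangle inequality is satisfied.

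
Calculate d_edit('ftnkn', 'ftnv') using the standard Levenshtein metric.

Let D[i][j] be the edit distance between the first i characters of 'ftnkn' and the first j characters of 'ftnv', with D[i][0] = i, D[0][j] = j, and D[i][j] = D[i-1][j-1] if the characters match, else 1 + min(D[i-1][j], D[i][j-1], D[i-1][j-1]). Filling the table (rows: prefixes of 'ftnkn', columns: prefixes of 'ftnv'):
     ε  f  t  n  v
  ε  0  1  2  3  4
  f  1  0  1  2  3
  t  2  1  0  1  2
  n  3  2  1  0  1
  k  4  3  2  1  1
  n  5  4  3  2  2
The bottom-right entry gives D[5][4] = 2, so no sequence of fewer than 2 edits works. Backtracking through the table gives one optimal edit sequence (2 edits):
  ftnkn → ftnn (del k @4)
  ftnn → ftnv (sub n→v @4)
Edit distance = 2.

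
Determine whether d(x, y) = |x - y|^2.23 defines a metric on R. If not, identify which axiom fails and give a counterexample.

No. d(x,y) = |x-y|^2.23 fails the triangle inequality since p = 2.23 > 1. Counterexample: x = 0, y = 2, z = 6. d(x,z) = |0 - 6|^2.23 = 6^2.23 ≈ 54.3597, but d(x,y) + d(y,z) = 2^2.23 + 4^2.23 ≈ 4.6913 + 22.0087 = 26.7. Since 54.3597 > 26.7, the triangle inequality is violated.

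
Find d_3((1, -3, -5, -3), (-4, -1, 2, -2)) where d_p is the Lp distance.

(Σ|x_i - y_i|^3)^(1/3) = (|1 - (-4)|^3 + |-3 - (-1)|^3 + |-5 - 2|^3 + |-3 - (-2)|^3)^(1/3)
= (5^3 + 2^3 + 7^3 + 1^3)^(1/3) = (125 + 8 + 343 + 1)^(1/3) = (477)^(1/3) ≈ 7.8134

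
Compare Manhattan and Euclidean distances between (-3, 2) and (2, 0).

L1 = |-3 - 2| + |2 - 0| = 5 + 2 = 7
L2 = √(5² + 2²) = √29 ≈ 5.3852
L1 ≥ L2 always (equality iff movement is along one axis); L1 > L2 here.
Ratio L1/L2 = 7/√29 ≈ 1.2999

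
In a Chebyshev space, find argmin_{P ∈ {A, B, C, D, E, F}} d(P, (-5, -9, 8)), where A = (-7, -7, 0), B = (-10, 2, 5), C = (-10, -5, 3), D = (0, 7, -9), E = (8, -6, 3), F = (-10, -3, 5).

Distances: d(A) = 8, d(B) = 11, d(C) = 5, d(D) = 17, d(E) = 13, d(F) = 6. Nearest: C = (-10, -5, 3) with distance 5.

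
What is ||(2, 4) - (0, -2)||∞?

max(|x_i - y_i|) = max(|2 - 0|, |4 - (-2)|) = max(2, 6) = 6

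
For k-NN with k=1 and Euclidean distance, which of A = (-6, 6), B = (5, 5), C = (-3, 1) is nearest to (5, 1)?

Distances: d(A) ≈ 12.083, d(B) = 4, d(C) = 8. Nearest: B = (5, 5) with distance 4.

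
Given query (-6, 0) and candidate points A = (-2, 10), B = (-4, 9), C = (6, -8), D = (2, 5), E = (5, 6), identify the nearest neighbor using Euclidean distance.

Distances: d(A) ≈ 10.7703, d(B) ≈ 9.2195, d(C) ≈ 14.4222, d(D) ≈ 9.434, d(E) ≈ 12.53. Nearest: B = (-4, 9) with distance 9.2195.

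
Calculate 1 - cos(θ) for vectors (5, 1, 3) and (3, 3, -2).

With u = (5, 1, 3), v = (3, 3, -2):
u·v = 5·3 + 1·3 + 3·(-2) = 15 + 3 + (-6) = 12.
|u| = √(5² + 1² + 3²) = √35, |v| = √(3² + 3² + (-2)²) = √22, so |u||v| = √(35·22) = √770.
cos θ = (u·v)/(|u||v|) = 12/√770 ≈ 0.4324
Cosine distance = 1 - cos θ ≈ 1 - 0.4324 = 0.5676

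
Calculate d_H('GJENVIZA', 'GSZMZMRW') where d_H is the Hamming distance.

Differing positions: 2, 3, 4, 5, 6, 7, 8. Hamming distance = 7.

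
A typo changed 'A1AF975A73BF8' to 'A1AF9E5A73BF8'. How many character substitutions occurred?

Differing positions: 6. Hamming distance = 1.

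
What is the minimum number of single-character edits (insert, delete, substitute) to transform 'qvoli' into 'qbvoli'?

Let D[i][j] be the edit distance between the first i characters of 'qvoli' and the first j characters of 'qbvoli', with D[i][0] = i, D[0][j] = j, and D[i][j] = D[i-1][j-1] if the characters match, else 1 + min(D[i-1][j], D[i][j-1], D[i-1][j-1]). Filling the table (rows: prefixes of 'qvoli', columns: prefixes of 'qbvoli'):
     ε  q  b  v  o  l  i
  ε  0  1  2  3  4  5  6
  q  1  0  1  2  3  4  5
  v  2  1  1  1  2  3  4
  o  3  2  2  2  1  2  3
  l  4  3  3  3  2  1  2
  i  5  4  4  4  3  2  1
The bottom-right entry gives D[5][6] = 1, so no sequence of fewer than 1 edit works. Backtracking through the table gives one optimal edit sequence (1 edit):
  qvoli → qbvoli (ins b @2)
Edit distance = 1.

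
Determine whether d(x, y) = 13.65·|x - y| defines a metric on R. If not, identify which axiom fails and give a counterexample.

Yes. Since |x - y| is a metric on R and 13.65 > 0, the positive scalar multiple 13.65·|x - y| is also a metric: scaling by a positive constant preserves non-negativity, identity (d=0 ⟺ |x-y|=0 ⟺ x=y), symmetry, and the triangle inequality.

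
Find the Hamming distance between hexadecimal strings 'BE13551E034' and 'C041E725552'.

Differing positions: 1, 2, 3, 4, 5, 6, 7, 8, 9, 10, 11. Hamming distance = 11.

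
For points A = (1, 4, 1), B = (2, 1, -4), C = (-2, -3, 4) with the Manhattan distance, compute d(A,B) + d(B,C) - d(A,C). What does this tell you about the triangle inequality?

d(A,B) = 1 + 3 + 5 = 9, d(B,C) = 4 + 4 + 8 = 16, d(A,C) = 3 + 7 + 3 = 13.
d(A,B) + d(B,C) - d(A,C) = 9 + 16 - 13 = 25 - 13 = 12. This is ≥ 0, so the triangle inequality holds for these points.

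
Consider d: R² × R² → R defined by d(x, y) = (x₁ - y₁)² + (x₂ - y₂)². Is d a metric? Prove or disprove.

No. The squared Euclidean distance fails the triangle inequality. Counterexample: x = (0, 0), y = (5, 3), z = (10, 6). d(x,z) = 10² + 6² = 136, but d(x,y) + d(y,z) = (5² + 3²) + (5² + 3²) = 34 + 34 = 68. Since 136 > 68, the triangle inequality is violated. (Note: √d, the ordinary Euclidean distance, IS a metric.)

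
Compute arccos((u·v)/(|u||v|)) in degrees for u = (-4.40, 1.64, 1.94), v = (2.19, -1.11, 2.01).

With u = (-4.40, 1.64, 1.94), v = (2.19, -1.11, 2.01):
u·v = (-4.4)·2.19 + 1.64·(-1.11) + 1.94·2.01 = (-9.636) + (-1.8204) + 3.8994 = -7.557.
|u| = √((-4.4)² + 1.64² + 1.94²) = √(19.36 + 2.6896 + 3.7636) = √25.8132, |v| = √(2.19² + (-1.11)² + 2.01²) = √(4.7961 + 1.2321 + 4.0401) = √10.0683.
cos θ = (u·v)/(|u||v|) = -7.557/(√25.8132·√10.0683) ≈ -0.46876
θ = arccos(-0.46876) ≈ 117.95°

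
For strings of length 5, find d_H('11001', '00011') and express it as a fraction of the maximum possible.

Differing positions: 1, 2, 4. Hamming distance = 3. The maximum possible Hamming distance for length-5 strings is 5, so d_H/5 = 3/5 = 0.6.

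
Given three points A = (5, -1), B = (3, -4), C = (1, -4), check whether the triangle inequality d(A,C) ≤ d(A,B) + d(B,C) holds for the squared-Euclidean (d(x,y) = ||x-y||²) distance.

d(A,B) = 2² + 3² = 13, d(B,C) = 2² + 0² = 4, d(A,C) = 4² + 3² = 25.
d(A,C) = 25 > 13 + 4 = 17. Triangle inequality is VIOLATED. (Squared-Euclidean is not a metric — this is a counterexample.)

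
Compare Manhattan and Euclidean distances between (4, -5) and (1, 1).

L1 = |4 - 1| + |-5 - 1| = 3 + 6 = 9
L2 = √(3² + 6²) = √45 ≈ 6.7082
L1 ≥ L2 always (equality iff movement is along one axis); L1 > L2 here.
Ratio L1/L2 = 9/√45 ≈ 1.3416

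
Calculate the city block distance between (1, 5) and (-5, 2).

Σ|x_i - y_i| = |1 - (-5)| + |5 - 2| = 6 + 3 = 9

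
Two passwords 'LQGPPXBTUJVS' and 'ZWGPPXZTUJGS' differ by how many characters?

Differing positions: 1, 2, 7, 11. Hamming distance = 4.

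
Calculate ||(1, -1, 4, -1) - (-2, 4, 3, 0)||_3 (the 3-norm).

(Σ|x_i - y_i|^3)^(1/3) = (|1 - (-2)|^3 + |-1 - 4|^3 + |4 - 3|^3 + |-1 - 0|^3)^(1/3)
= (3^3 + 5^3 + 1^3 + 1^3)^(1/3) = (27 + 125 + 1 + 1)^(1/3) = (154)^(1/3) ≈ 5.3601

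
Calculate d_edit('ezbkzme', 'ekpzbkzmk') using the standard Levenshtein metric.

Let D[i][j] be the edit distance between the first i characters of 'ezbkzme' and the first j characters of 'ekpzbkzmk', with D[i][0] = i, D[0][j] = j, and D[i][j] = D[i-1][j-1] if the characters match, else 1 + min(D[i-1][j], D[i][j-1], D[i-1][j-1]). Filling the table (rows: prefixes of 'ezbkzme', columns: prefixes of 'ekpzbkzmk'):
     ε  e  k  p  z  b  k  z  m  k
  ε  0  1  2  3  4  5  6  7  8  9
  e  1  0  1  2  3  4  5  6  7  8
  z  2  1  1  2  2  3  4  5  6  7
  b  3  2  2  2  3  2  3  4  5  6
  k  4  3  2  3  3  3  2  3  4  5
  z  5  4  3  3  3  4  3  2  3  4
  m  6  5  4  4  4  4  4  3  2  3
  e  7  6  5  5  5  5  5  4  3  3
The bottom-right entry gives D[7][9] = 3, so no sequence of fewer than 3 edits works. Backtracking through the table gives one optimal edit sequence (3 edits):
  ezbkzme → ekzbkzme (ins k @2)
  ekzbkzme → ekpzbkzme (ins p @3)
  ekpzbkzme → ekpzbkzmk (sub e→k @9)
Edit distance = 3.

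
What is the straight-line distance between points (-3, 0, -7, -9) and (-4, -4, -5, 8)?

√(Σ(x_i - y_i)²) = √((-3 - (-4))² + (0 - (-4))² + (-7 - (-5))² + (-9 - 8)²)
= √(1² + 4² + (-2)² + (-17)²) = √(1 + 16 + 4 + 289) = √310 ≈ 17.6068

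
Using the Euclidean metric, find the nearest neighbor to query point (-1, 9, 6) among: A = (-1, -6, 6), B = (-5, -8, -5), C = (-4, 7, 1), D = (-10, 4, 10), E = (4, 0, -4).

Distances: d(A) = 15, d(B) ≈ 20.6398, d(C) ≈ 6.1644, d(D) ≈ 11.0454, d(E) ≈ 14.3527. Nearest: C = (-4, 7, 1) with distance 6.1644.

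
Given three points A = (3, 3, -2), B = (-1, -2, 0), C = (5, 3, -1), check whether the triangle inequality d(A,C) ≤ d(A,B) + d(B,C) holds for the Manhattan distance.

d(A,B) = 4 + 5 + 2 = 11, d(B,C) = 6 + 5 + 1 = 12, d(A,C) = 2 + 0 + 1 = 3.
d(A,C) = 3 ≤ 11 + 12 = 23. Triangle inequality is satisfied.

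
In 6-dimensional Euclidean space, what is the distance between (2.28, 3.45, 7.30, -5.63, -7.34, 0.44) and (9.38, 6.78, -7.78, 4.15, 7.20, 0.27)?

√(Σ(x_i - y_i)²) = √((2.28 - 9.38)² + (3.45 - 6.78)² + (7.3 - (-7.78))² + (-5.63 - 4.15)² + (-7.34 - 7.2)² + (0.44 - 0.27)²)
= √((-7.1)² + (-3.33)² + 15.08² + (-9.78)² + (-14.54)² + 0.17²) = √(50.41 + 11.0889 + 227.4064 + 95.6484 + 211.4116 + 0.0289) = √595.9942 ≈ 24.413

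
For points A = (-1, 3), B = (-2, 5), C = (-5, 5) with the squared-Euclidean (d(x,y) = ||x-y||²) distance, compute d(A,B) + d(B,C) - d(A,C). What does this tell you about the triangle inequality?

d(A,B) = 1² + 2² = 5, d(B,C) = 3² + 0² = 9, d(A,C) = 4² + 2² = 20.
d(A,B) + d(B,C) - d(A,C) = 5 + 9 - 20 = 14 - 20 = -6. This is < 0, so the triangle inequality FAILS for these points (squared-Euclidean is not a metric).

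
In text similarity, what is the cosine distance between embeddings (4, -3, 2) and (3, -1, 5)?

With u = (4, -3, 2), v = (3, -1, 5):
u·v = 4·3 + (-3)·(-1) + 2·5 = 12 + 3 + 10 = 25.
|u| = √(4² + (-3)² + 2²) = √29, |v| = √(3² + (-1)² + 5²) = √35, so |u||v| = √(29·35) = √1015.
cos θ = (u·v)/(|u||v|) = 25/√1015 ≈ 0.7847
Cosine distance = 1 - cos θ ≈ 1 - 0.7847 = 0.2153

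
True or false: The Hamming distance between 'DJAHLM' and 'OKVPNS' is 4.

Differing positions: 1, 2, 3, 4, 5, 6. Hamming distance = 6, so the claim that d_H = 4 is false.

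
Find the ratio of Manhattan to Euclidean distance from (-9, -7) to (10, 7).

L1 = |-9 - 10| + |-7 - 7| = 19 + 14 = 33
L2 = √(19² + 14²) = √557 ≈ 23.6008
L1 ≥ L2 always (equality iff movement is along one axis); L1 > L2 here.
Ratio L1/L2 = 33/√557 ≈ 1.3983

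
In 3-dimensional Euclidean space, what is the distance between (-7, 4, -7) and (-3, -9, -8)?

√(Σ(x_i - y_i)²) = √((-7 - (-3))² + (4 - (-9))² + (-7 - (-8))²)
= √((-4)² + 13² + 1²) = √(16 + 169 + 1) = √186 ≈ 13.6382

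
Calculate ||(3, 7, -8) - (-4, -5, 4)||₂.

√(Σ(x_i - y_i)²) = √((3 - (-4))² + (7 - (-5))² + (-8 - 4)²)
= √(7² + 12² + (-12)²) = √(49 + 144 + 144) = √337 ≈ 18.3576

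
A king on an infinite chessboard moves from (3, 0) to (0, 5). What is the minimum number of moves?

max(|x_i - y_i|) = max(|3 - 0|, |0 - 5|) = max(3, 5) = 5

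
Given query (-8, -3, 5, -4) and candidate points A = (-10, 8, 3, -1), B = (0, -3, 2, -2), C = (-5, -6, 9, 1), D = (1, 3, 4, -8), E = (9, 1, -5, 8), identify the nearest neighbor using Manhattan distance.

Distances: d(A) = 18, d(B) = 13, d(C) = 15, d(D) = 20, d(E) = 43. Nearest: B = (0, -3, 2, -2) with distance 13.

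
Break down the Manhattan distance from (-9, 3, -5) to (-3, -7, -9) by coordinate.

Σ|x_i - y_i| = |-9 - (-3)| + |3 - (-7)| + |-5 - (-9)| = 6 + 10 + 4 = 20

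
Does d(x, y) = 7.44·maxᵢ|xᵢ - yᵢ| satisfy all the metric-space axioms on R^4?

Yes. The L∞ (Chebyshev) norm induces a metric on R^4, and multiplying a metric by a positive constant 7.44 > 0 preserves all four axioms: non-negativity (7.44·||x-y|| ≥ 0), identity (7.44·||x-y|| = 0 ⟺ ||x-y|| = 0 ⟺ x = y), symmetry (||x-y|| = ||y-x||), and the triangle inequality (7.44·||x-z|| ≤ 7.44·||x-y|| + 7.44·||y-z||). So d is a metric.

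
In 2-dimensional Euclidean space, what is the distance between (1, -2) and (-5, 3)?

√(Σ(x_i - y_i)²) = √((1 - (-5))² + (-2 - 3)²)
= √(6² + (-5)²) = √(36 + 25) = √61 ≈ 7.8102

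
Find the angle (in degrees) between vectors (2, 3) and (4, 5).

With u = (2, 3), v = (4, 5):
u·v = 2·4 + 3·5 = 8 + 15 = 23.
|u| = √(2² + 3²) = √13, |v| = √(4² + 5²) = √41, so |u||v| = √(13·41) = √533.
cos θ = (u·v)/(|u||v|) = 23/√533 ≈ 0.996241
θ = arccos(0.996241) ≈ 4.97°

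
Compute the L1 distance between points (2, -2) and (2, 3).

Σ|x_i - y_i| = |2 - 2| + |-2 - 3| = 0 + 5 = 5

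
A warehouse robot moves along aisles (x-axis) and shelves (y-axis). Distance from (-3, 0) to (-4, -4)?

Σ|x_i - y_i| = |-3 - (-4)| + |0 - (-4)| = 1 + 4 = 5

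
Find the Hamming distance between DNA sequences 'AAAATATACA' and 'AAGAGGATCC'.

Differing positions: 3, 5, 6, 7, 8, 10. Hamming distance = 6.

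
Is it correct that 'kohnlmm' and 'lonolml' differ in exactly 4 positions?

Differing positions: 1, 3, 4, 7. Hamming distance = 4, so the claim is true.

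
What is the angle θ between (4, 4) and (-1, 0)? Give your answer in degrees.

With u = (4, 4), v = (-1, 0):
u·v = 4·(-1) + 4·0 = (-4) + 0 = -4.
|u| = √(4² + 4²) = √32, |v| = √((-1)² + 0²) = √1, so |u||v| = √(32·1) = √32.
cos θ = (u·v)/(|u||v|) = -4/√32 ≈ -0.707107
θ = arccos(-0.707107) ≈ 135°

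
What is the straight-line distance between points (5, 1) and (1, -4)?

√(Σ(x_i - y_i)²) = √((5 - 1)² + (1 - (-4))²)
= √(4² + 5²) = √(16 + 25) = √41 ≈ 6.4031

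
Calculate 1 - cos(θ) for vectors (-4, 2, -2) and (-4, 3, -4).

With u = (-4, 2, -2), v = (-4, 3, -4):
u·v = (-4)·(-4) + 2·3 + (-2)·(-4) = 16 + 6 + 8 = 30.
|u| = √((-4)² + 2² + (-2)²) = √24, |v| = √((-4)² + 3² + (-4)²) = √41, so |u||v| = √(24·41) = √984.
cos θ = (u·v)/(|u||v|) = 30/√984 ≈ 0.9564
Cosine distance = 1 - cos θ ≈ 1 - 0.9564 = 0.0436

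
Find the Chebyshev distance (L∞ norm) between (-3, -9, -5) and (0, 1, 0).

max(|x_i - y_i|) = max(|-3 - 0|, |-9 - 1|, |-5 - 0|) = max(3, 10, 5) = 10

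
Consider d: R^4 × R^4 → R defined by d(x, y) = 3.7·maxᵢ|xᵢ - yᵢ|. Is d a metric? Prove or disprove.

Yes. The L∞ (Chebyshev) norm induces a metric on R^4, and multiplying a metric by a positive constant 3.7 > 0 preserves all four axioms: non-negativity (3.7·||x-y|| ≥ 0), identity (3.7·||x-y|| = 0 ⟺ ||x-y|| = 0 ⟺ x = y), symmetry (||x-y|| = ||y-x||), and the triangle inequality (3.7·||x-z|| ≤ 3.7·||x-y|| + 3.7·||y-z||). So d is a metric.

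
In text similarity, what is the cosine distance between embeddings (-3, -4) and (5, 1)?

With u = (-3, -4), v = (5, 1):
u·v = (-3)·5 + (-4)·1 = (-15) + (-4) = -19.
|u| = √((-3)² + (-4)²) = √25, |v| = √(5² + 1²) = √26, so |u||v| = √(25·26) = √650.
cos θ = (u·v)/(|u||v|) = -19/√650 ≈ -0.7452
Cosine distance = 1 - cos θ ≈ 1 - (-0.7452) = 1.7452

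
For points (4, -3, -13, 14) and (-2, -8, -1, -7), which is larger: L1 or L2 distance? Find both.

L1 = |4 - (-2)| + |-3 - (-8)| + |-13 - (-1)| + |14 - (-7)| = 6 + 5 + 12 + 21 = 44
L2 = √(6² + 5² + 12² + 21²) = √646 ≈ 25.4165
L1 ≥ L2 always (equality iff movement is along one axis); L1 > L2 here.
Ratio L1/L2 = 44/√646 ≈ 1.7312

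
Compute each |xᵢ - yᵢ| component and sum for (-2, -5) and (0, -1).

Σ|x_i - y_i| = |-2 - 0| + |-5 - (-1)| = 2 + 4 = 6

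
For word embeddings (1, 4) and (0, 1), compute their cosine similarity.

With u = (1, 4), v = (0, 1):
u·v = 1·0 + 4·1 = 0 + 4 = 4.
|u| = √(1² + 4²) = √17, |v| = √(0² + 1²) = √1, so |u||v| = √(17·1) = √17.
cos θ = (u·v)/(|u||v|) = 4/√17 ≈ 0.9701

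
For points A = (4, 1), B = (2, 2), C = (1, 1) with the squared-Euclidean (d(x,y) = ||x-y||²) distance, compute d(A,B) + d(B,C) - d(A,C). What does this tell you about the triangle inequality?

d(A,B) = 2² + 1² = 5, d(B,C) = 1² + 1² = 2, d(A,C) = 3² + 0² = 9.
d(A,B) + d(B,C) - d(A,C) = 5 + 2 - 9 = 7 - 9 = -2. This is < 0, so the triangle inequality FAILS for these points (squared-Euclidean is not a metric).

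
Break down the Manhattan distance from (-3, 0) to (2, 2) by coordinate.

Σ|x_i - y_i| = |-3 - 2| + |0 - 2| = 5 + 2 = 7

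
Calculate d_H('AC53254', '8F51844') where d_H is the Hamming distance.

Differing positions: 1, 2, 4, 5, 6. Hamming distance = 5.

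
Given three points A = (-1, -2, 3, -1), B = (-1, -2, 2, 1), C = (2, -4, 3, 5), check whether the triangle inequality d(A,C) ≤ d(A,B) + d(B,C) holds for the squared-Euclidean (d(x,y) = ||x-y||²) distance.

d(A,B) = 0² + 0² + 1² + 2² = 5, d(B,C) = 3² + 2² + 1² + 4² = 30, d(A,C) = 3² + 2² + 0² + 6² = 49.
d(A,C) = 49 > 5 + 30 = 35. Triangle inequality is VIOLATED. (Squared-Euclidean is not a metric — this is a counterexample.)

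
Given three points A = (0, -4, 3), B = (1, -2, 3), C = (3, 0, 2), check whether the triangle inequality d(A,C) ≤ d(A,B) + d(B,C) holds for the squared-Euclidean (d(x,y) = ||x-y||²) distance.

d(A,B) = 1² + 2² + 0² = 5, d(B,C) = 2² + 2² + 1² = 9, d(A,C) = 3² + 4² + 1² = 26.
d(A,C) = 26 > 5 + 9 = 14. Triangle inequality is VIOLATED. (Squared-Euclidean is not a metric — this is a counterexample.)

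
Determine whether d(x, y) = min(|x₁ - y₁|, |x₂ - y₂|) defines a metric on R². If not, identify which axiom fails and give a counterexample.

No. d fails identity of indiscernibles: take x = (-1, 0) and y = (-1, 7). Then d(x,y) = min(|-1 - (-1)|, |0 - 7|) = min(0, 7) = 0, yet x ≠ y.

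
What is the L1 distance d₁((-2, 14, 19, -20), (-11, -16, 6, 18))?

Σ|x_i - y_i| = |-2 - (-11)| + |14 - (-16)| + |19 - 6| + |-20 - 18| = 9 + 30 + 13 + 38 = 90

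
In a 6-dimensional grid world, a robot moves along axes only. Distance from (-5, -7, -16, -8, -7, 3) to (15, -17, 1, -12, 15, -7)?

Σ|x_i - y_i| = |-5 - 15| + |-7 - (-17)| + |-16 - 1| + |-8 - (-12)| + |-7 - 15| + |3 - (-7)| = 20 + 10 + 17 + 4 + 22 + 10 = 83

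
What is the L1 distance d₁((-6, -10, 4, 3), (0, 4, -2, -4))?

Σ|x_i - y_i| = |-6 - 0| + |-10 - 4| + |4 - (-2)| + |3 - (-4)| = 6 + 14 + 6 + 7 = 33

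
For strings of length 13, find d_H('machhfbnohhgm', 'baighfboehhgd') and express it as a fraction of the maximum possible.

Differing positions: 1, 3, 4, 8, 9, 13. Hamming distance = 6. The maximum possible Hamming distance for length-13 strings is 13, so d_H/13 = 6/13 ≈ 0.4615.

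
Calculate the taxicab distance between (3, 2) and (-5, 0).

Σ|x_i - y_i| = |3 - (-5)| + |2 - 0| = 8 + 2 = 10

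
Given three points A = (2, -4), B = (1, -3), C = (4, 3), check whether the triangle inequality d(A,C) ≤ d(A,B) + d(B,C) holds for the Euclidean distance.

d(A,B) = √(1² + 1²) = √2 ≈ 1.4142, d(B,C) = √(3² + 6²) = √45 ≈ 6.7082, d(A,C) = √(2² + 7²) = √53 ≈ 7.2801.
d(A,C) ≈ 7.2801 ≤ 1.4142 + 6.7082 = 8.1224. Triangle inequality is satisfied.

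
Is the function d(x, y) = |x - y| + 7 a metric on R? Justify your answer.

No. d fails identity of indiscernibles (specifically d(x,x) = 0): d(-2, -2) = |-2 - (-2)| + 7 = 0 + 7 = 7 ≠ 0.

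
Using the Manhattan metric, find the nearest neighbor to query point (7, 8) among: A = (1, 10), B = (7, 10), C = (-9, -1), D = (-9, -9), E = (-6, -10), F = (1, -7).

Distances: d(A) = 8, d(B) = 2, d(C) = 25, d(D) = 33, d(E) = 31, d(F) = 21. Nearest: B = (7, 10) with distance 2.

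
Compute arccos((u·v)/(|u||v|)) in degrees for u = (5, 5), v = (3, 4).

With u = (5, 5), v = (3, 4):
u·v = 5·3 + 5·4 = 15 + 20 = 35.
|u| = √(5² + 5²) = √50, |v| = √(3² + 4²) = √25, so |u||v| = √(50·25) = √1250.
cos θ = (u·v)/(|u||v|) = 35/√1250 ≈ 0.989949
θ = arccos(0.989949) ≈ 8.13°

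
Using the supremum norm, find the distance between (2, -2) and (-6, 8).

max(|x_i - y_i|) = max(|2 - (-6)|, |-2 - 8|) = max(8, 10) = 10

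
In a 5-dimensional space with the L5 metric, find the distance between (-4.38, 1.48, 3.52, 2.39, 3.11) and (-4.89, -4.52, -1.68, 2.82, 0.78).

(Σ|x_i - y_i|^5)^(1/5) = (|-4.38 - (-4.89)|^5 + |1.48 - (-4.52)|^5 + |3.52 - (-1.68)|^5 + |2.39 - 2.82|^5 + |3.11 - 0.78|^5)^(1/5)
= (0.51^5 + 6^5 + 5.2^5 + 0.43^5 + 2.33^5)^(1/5) ≈ (0.0345 + 7776 + 3802.0403 + 0.0147 + 68.672)^(1/5) = (11646.7615)^(1/5) ≈ 6.5049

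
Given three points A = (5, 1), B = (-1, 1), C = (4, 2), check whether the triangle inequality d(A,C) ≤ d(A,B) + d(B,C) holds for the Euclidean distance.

d(A,B) = √(6² + 0²) = √36 = 6, d(B,C) = √(5² + 1²) = √26 ≈ 5.099, d(A,C) = √(1² + 1²) = √2 ≈ 1.4142.
d(A,C) ≈ 1.4142 ≤ 6 + 5.099 = 11.099. Triangle inequality is satisfied.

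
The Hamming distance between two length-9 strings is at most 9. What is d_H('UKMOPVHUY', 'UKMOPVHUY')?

Differing positions: none. Hamming distance = 0. The maximum possible Hamming distance for length-9 strings is 9, so d_H/9 = 0/9 = 0.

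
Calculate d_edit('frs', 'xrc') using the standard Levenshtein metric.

Let D[i][j] be the edit distance between the first i characters of 'frs' and the first j characters of 'xrc', with D[i][0] = i, D[0][j] = j, and D[i][j] = D[i-1][j-1] if the characters match, else 1 + min(D[i-1][j], D[i][j-1], D[i-1][j-1]). Filling the table (rows: prefixes of 'frs', columns: prefixes of 'xrc'):
     ε  x  r  c
  ε  0  1  2  3
  f  1  1  2  3
  r  2  2  1  2
  s  3  3  2  2
The bottom-right entry gives D[3][3] = 2, so no sequence of fewer than 2 edits works. Backtracking through the table gives one optimal edit sequence (2 edits):
  frs → xrs (sub f→x @1)
  xrs → xrc (sub s→c @3)
Edit distance = 2.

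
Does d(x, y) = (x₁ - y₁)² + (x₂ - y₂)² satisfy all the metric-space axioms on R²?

No. The squared Euclidean distance fails the triangle inequality. Counterexample: x = (0, 0), y = (3, 1), z = (6, 2). d(x,z) = 6² + 2² = 40, but d(x,y) + d(y,z) = (3² + 1²) + (3² + 1²) = 10 + 10 = 20. Since 40 > 20, the triangle inequality is violated. (Note: √d, the ordinary Euclidean distance, IS a metric.)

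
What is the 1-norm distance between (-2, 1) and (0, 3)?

Σ|x_i - y_i| = |-2 - 0| + |1 - 3| = 2 + 2 = 4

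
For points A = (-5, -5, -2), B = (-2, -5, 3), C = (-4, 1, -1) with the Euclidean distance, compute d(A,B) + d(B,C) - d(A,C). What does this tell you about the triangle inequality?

d(A,B) = √(3² + 0² + 5²) = √34 ≈ 5.831, d(B,C) = √(2² + 6² + 4²) = √56 ≈ 7.4833, d(A,C) = √(1² + 6² + 1²) = √38 ≈ 6.1644.
d(A,B) + d(B,C) - d(A,C) = 5.831 + 7.4833 - 6.1644 = 13.3143 - 6.1644 = 7.1499 (to 4 decimal places). This is ≥ 0, so the triangle inequality holds for these points.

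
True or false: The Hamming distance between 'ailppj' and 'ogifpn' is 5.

Differing positions: 1, 2, 3, 4, 6. Hamming distance = 5, so the claim is true.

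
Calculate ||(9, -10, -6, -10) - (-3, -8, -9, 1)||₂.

√(Σ(x_i - y_i)²) = √((9 - (-3))² + (-10 - (-8))² + (-6 - (-9))² + (-10 - 1)²)
= √(12² + (-2)² + 3² + (-11)²) = √(144 + 4 + 9 + 121) = √278 ≈ 16.6733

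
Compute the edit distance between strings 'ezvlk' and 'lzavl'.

Let D[i][j] be the edit distance between the first i characters of 'ezvlk' and the first j characters of 'lzavl', with D[i][0] = i, D[0][j] = j, and D[i][j] = D[i-1][j-1] if the characters match, else 1 + min(D[i-1][j], D[i][j-1], D[i-1][j-1]). Filling the table (rows: prefixes of 'ezvlk', columns: prefixes of 'lzavl'):
     ε  l  z  a  v  l
  ε  0  1  2  3  4  5
  e  1  1  2  3  4  5
  z  2  2  1  2  3  4
  v  3  3  2  2  2  3
  l  4  3  3  3  3  2
  k  5  4  4  4  4  3
The bottom-right entry gives D[5][5] = 3, so no sequence of fewer than 3 edits works. Backtracking through the table gives one optimal edit sequence (3 edits):
  ezvlk → lzvlk (sub e→l @1)
  lzvlk → lzavlk (ins a @3)
  lzavlk → lzavl (del k @6)
Edit distance = 3.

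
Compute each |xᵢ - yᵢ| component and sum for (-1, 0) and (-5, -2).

Σ|x_i - y_i| = |-1 - (-5)| + |0 - (-2)| = 4 + 2 = 6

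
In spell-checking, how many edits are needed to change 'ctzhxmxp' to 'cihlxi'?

Let D[i][j] be the edit distance between the first i characters of 'ctzhxmxp' and the first j characters of 'cihlxi', with D[i][0] = i, D[0][j] = j, and D[i][j] = D[i-1][j-1] if the characters match, else 1 + min(D[i-1][j], D[i][j-1], D[i-1][j-1]). Filling the table (rows: prefixes of 'ctzhxmxp', columns: prefixes of 'cihlxi'):
     ε  c  i  h  l  x  i
  ε  0  1  2  3  4  5  6
  c  1  0  1  2  3  4  5
  t  2  1  1  2  3  4  5
  z  3  2  2  2  3  4  5
  h  4  3  3  2  3  4  5
  x  5  4  4  3  3  3  4
  m  6  5  5  4  4  4  4
  x  7  6  6  5  5  4  5
  p  8  7  7  6  6  5  5
The bottom-right entry gives D[8][6] = 5, so no sequence of fewer than 5 edits works. Backtracking through the table gives one optimal edit sequence (5 edits):
  ctzhxmxp → czhxmxp (del t @2)
  czhxmxp → cihxmxp (sub z→i @2)
  cihxmxp → cihmxp (del x @4)
  cihmxp → cihlxp (sub m→l @4)
  cihlxp → cihlxi (sub p→i @6)
Edit distance = 5.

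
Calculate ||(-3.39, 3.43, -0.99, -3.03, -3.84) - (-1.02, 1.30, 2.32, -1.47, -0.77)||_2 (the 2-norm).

(Σ|x_i - y_i|^2)^(1/2) = (|-3.39 - (-1.02)|^2 + |3.43 - 1.3|^2 + |-0.99 - 2.32|^2 + |-3.03 - (-1.47)|^2 + |-3.84 - (-0.77)|^2)^(1/2)
= (2.37^2 + 2.13^2 + 3.31^2 + 1.56^2 + 3.07^2)^(1/2) = (5.6169 + 4.5369 + 10.9561 + 2.4336 + 9.4249)^(1/2) = (32.9684)^(1/2) ≈ 5.7418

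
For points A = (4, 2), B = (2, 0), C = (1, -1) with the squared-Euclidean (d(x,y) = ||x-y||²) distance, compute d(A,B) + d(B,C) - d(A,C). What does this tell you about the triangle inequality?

d(A,B) = 2² + 2² = 8, d(B,C) = 1² + 1² = 2, d(A,C) = 3² + 3² = 18.
d(A,B) + d(B,C) - d(A,C) = 8 + 2 - 18 = 10 - 18 = -8. This is < 0, so the triangle inequality FAILS for these points (squared-Euclidean is not a metric).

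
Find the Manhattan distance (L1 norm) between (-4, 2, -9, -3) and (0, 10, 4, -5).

Σ|x_i - y_i| = |-4 - 0| + |2 - 10| + |-9 - 4| + |-3 - (-5)| = 4 + 8 + 13 + 2 = 27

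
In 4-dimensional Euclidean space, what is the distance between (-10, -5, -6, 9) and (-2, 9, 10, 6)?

√(Σ(x_i - y_i)²) = √((-10 - (-2))² + (-5 - 9)² + (-6 - 10)² + (9 - 6)²)
= √((-8)² + (-14)² + (-16)² + 3²) = √(64 + 196 + 256 + 9) = √525 ≈ 22.9129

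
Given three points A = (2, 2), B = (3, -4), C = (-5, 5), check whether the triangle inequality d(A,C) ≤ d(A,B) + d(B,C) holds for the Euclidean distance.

d(A,B) = √(1² + 6²) = √37 ≈ 6.0828, d(B,C) = √(8² + 9²) = √145 ≈ 12.0416, d(A,C) = √(7² + 3²) = √58 ≈ 7.6158.
d(A,C) ≈ 7.6158 ≤ 6.0828 + 12.0416 = 18.1244. Triangle inequality is satisfied.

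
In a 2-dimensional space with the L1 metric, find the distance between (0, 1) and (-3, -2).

Σ|x_i - y_i| = |0 - (-3)| + |1 - (-2)| = 3 + 3 = 6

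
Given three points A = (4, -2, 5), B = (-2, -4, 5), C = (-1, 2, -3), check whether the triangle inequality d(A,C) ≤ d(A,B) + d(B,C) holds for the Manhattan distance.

d(A,B) = 6 + 2 + 0 = 8, d(B,C) = 1 + 6 + 8 = 15, d(A,C) = 5 + 4 + 8 = 17.
d(A,C) = 17 ≤ 8 + 15 = 23. Triangle inequality is satisfied.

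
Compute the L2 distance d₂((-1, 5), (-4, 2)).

√(Σ(x_i - y_i)²) = √((-1 - (-4))² + (5 - 2)²)
= √(3² + 3²) = √(9 + 9) = √18 ≈ 4.2426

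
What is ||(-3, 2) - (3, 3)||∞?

max(|x_i - y_i|) = max(|-3 - 3|, |2 - 3|) = max(6, 1) = 6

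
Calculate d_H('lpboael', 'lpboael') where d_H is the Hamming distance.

Differing positions: none. Hamming distance = 0.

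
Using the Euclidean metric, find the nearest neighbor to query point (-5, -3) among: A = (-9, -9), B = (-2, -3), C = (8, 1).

Distances: d(A) ≈ 7.2111, d(B) = 3, d(C) ≈ 13.6015. Nearest: B = (-2, -3) with distance 3.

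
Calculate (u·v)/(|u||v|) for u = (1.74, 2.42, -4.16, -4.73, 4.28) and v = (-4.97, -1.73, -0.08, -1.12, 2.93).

With u = (1.74, 2.42, -4.16, -4.73, 4.28), v = (-4.97, -1.73, -0.08, -1.12, 2.93):
u·v = 1.74·(-4.97) + 2.42·(-1.73) + (-4.16)·(-0.08) + (-4.73)·(-1.12) + 4.28·2.93 = (-8.6478) + (-4.1866) + 0.3328 + 5.2976 + 12.5404 = 5.3364.
|u| = √(1.74² + 2.42² + (-4.16)² + (-4.73)² + 4.28²) = √(3.0276 + 5.8564 + 17.3056 + 22.3729 + 18.3184) = √66.8809, |v| = √((-4.97)² + (-1.73)² + (-0.08)² + (-1.12)² + 2.93²) = √(24.7009 + 2.9929 + 0.0064 + 1.2544 + 8.5849) = √37.5395.
cos θ = (u·v)/(|u||v|) = 5.3364/(√66.8809·√37.5395) ≈ 0.1065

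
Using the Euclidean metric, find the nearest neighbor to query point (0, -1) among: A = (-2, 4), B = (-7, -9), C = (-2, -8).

Distances: d(A) ≈ 5.3852, d(B) ≈ 10.6301, d(C) ≈ 7.2801. Nearest: A = (-2, 4) with distance 5.3852.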